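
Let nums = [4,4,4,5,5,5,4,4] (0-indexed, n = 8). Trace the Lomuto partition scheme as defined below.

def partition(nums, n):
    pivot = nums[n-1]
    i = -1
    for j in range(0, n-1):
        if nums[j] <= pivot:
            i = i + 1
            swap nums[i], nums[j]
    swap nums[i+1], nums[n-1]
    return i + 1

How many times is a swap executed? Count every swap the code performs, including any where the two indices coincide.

5

pivot=4, i=-1
j=0: 4≤4, i=0, swap(0,0) ⇒ [4,4,4,5,5,5,4,4]
j=1: 4≤4, i=1, swap(1,1) ⇒ [4,4,4,5,5,5,4,4]
j=2: 4≤4, i=2, swap(2,2) ⇒ [4,4,4,5,5,5,4,4]
j=3: 5>4, skip
j=4: 5>4, skip
j=5: 5>4, skip
j=6: 4≤4, i=3, swap(3,6) ⇒ [4,4,4,4,5,5,5,4]
swap(4,7) ⇒ [4,4,4,4,4,5,5,5]; return 4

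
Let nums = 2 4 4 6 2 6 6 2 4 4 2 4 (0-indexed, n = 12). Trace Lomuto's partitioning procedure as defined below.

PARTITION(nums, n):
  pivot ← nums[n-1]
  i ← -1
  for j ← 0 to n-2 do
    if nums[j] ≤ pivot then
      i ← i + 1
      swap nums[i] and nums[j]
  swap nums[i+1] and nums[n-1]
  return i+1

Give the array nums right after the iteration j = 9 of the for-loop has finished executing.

pivot = nums[11] = 4; i = -1
j=0: nums[0]=2 ≤ 4 → i=0, swap nums[0],nums[0] (no change) → 2 4 4 6 2 6 6 2 4 4 2 4
j=1: nums[1]=4 ≤ 4 → i=1, swap nums[1],nums[1] (no change) → 2 4 4 6 2 6 6 2 4 4 2 4
j=2: nums[2]=4 ≤ 4 → i=2, swap nums[2],nums[2] (no change) → 2 4 4 6 2 6 6 2 4 4 2 4
j=3: nums[3]=6 > 4 → no swap
j=4: nums[4]=2 ≤ 4 → i=3, swap nums[3],nums[4] → 2 4 4 2 6 6 6 2 4 4 2 4
j=5: nums[5]=6 > 4 → no swap
j=6: nums[6]=6 > 4 → no swap
j=7: nums[7]=2 ≤ 4 → i=4, swap nums[4],nums[7] → 2 4 4 2 2 6 6 6 4 4 2 4
j=8: nums[8]=4 ≤ 4 → i=5, swap nums[5],nums[8] → 2 4 4 2 2 4 6 6 6 4 2 4
j=9: nums[9]=4 ≤ 4 → i=6, swap nums[6],nums[9] → 2 4 4 2 2 4 4 6 6 6 2 4
(after j=9) nums = 2 4 4 2 2 4 4 6 6 6 2 4

2 4 4 2 2 4 4 6 6 6 2 4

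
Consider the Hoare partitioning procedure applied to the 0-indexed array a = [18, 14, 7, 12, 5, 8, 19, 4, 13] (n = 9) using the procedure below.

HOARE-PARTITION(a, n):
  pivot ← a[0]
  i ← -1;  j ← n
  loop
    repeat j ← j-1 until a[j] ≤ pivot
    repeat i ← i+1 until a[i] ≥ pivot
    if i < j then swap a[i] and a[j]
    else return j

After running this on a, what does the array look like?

[13, 14, 7, 12, 5, 8, 4, 19, 18]

pivot = a[0] = 18; i = -1, j = 9
j→8 (a[8]=13≤18), i→0 (a[0]=18≥18); i<j, swap → [13, 14, 7, 12, 5, 8, 19, 4, 18]
j→7 (a[7]=4≤18), i→6 (a[6]=19≥18); i<j, swap → [13, 14, 7, 12, 5, 8, 4, 19, 18]
j→6, i→7; i≥j, return j=6. a = [13, 14, 7, 12, 5, 8, 4, 19, 18]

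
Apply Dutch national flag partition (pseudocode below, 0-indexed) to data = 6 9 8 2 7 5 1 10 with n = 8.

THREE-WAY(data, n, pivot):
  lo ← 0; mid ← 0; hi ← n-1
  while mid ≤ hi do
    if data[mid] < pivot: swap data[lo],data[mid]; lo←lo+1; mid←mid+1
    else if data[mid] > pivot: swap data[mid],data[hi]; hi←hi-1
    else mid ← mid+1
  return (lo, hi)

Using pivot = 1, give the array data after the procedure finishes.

lo=0 mid=0 hi=7
6>1: swap(0,7), hi=6 ⇒ 10 9 8 2 7 5 1 6
10>1: swap(0,6), hi=5 ⇒ 1 9 8 2 7 5 10 6
1=1: mid=1
9>1: swap(1,5), hi=4 ⇒ 1 5 8 2 7 9 10 6
5>1: swap(1,4), hi=3 ⇒ 1 7 8 2 5 9 10 6
7>1: swap(1,3), hi=2 ⇒ 1 2 8 7 5 9 10 6
2>1: swap(1,2), hi=1 ⇒ 1 8 2 7 5 9 10 6
8>1: swap(1,1), hi=0 ⇒ 1 8 2 7 5 9 10 6
done. lo=0 hi=0; data=1 8 2 7 5 9 10 6

1 8 2 7 5 9 10 6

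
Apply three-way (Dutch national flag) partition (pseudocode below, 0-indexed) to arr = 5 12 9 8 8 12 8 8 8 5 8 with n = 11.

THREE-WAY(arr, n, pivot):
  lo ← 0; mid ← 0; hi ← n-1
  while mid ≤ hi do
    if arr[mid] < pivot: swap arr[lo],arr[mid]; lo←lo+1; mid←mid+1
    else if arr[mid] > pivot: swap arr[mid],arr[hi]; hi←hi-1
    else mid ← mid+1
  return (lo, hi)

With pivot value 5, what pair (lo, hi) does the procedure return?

(0, 1)

pivot = 5; lo=0, mid=0, hi=10
arr[mid]=5=5: mid=1
arr[mid]=12>5: swap arr[1],arr[10]; hi=9 → 5 8 9 8 8 12 8 8 8 5 12
arr[mid]=8>5: swap arr[1],arr[9]; hi=8 → 5 5 9 8 8 12 8 8 8 8 12
arr[mid]=5=5: mid=2
arr[mid]=9>5: swap arr[2],arr[8]; hi=7 → 5 5 8 8 8 12 8 8 9 8 12
arr[mid]=8>5: swap arr[2],arr[7]; hi=6 → 5 5 8 8 8 12 8 8 9 8 12
arr[mid]=8>5: swap arr[2],arr[6]; hi=5 → 5 5 8 8 8 12 8 8 9 8 12
arr[mid]=8>5: swap arr[2],arr[5]; hi=4 → 5 5 12 8 8 8 8 8 9 8 12
arr[mid]=12>5: swap arr[2],arr[4]; hi=3 → 5 5 8 8 12 8 8 8 9 8 12
arr[mid]=8>5: swap arr[2],arr[3]; hi=2 → 5 5 8 8 12 8 8 8 9 8 12
arr[mid]=8>5: swap arr[2],arr[2]; hi=1 → 5 5 8 8 12 8 8 8 9 8 12
end: lo=0, hi=1; arr = 5 5 8 8 12 8 8 8 9 8 12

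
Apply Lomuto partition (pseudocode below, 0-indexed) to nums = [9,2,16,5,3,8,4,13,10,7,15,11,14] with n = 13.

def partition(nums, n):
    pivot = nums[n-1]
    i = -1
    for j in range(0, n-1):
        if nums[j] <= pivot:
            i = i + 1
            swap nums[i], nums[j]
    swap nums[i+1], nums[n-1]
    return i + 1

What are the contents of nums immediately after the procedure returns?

[9,2,5,3,8,4,13,10,7,11,14,16,15]

pivot = nums[12] = 14; i = -1
j=0: nums[0]=9 ≤ 14 → i=0, swap nums[0],nums[0] (no change) → [9,2,16,5,3,8,4,13,10,7,15,11,14]
j=1: nums[1]=2 ≤ 14 → i=1, swap nums[1],nums[1] (no change) → [9,2,16,5,3,8,4,13,10,7,15,11,14]
j=2: nums[2]=16 > 14 → no swap
j=3: nums[3]=5 ≤ 14 → i=2, swap nums[2],nums[3] → [9,2,5,16,3,8,4,13,10,7,15,11,14]
j=4: nums[4]=3 ≤ 14 → i=3, swap nums[3],nums[4] → [9,2,5,3,16,8,4,13,10,7,15,11,14]
j=5: nums[5]=8 ≤ 14 → i=4, swap nums[4],nums[5] → [9,2,5,3,8,16,4,13,10,7,15,11,14]
j=6: nums[6]=4 ≤ 14 → i=5, swap nums[5],nums[6] → [9,2,5,3,8,4,16,13,10,7,15,11,14]
j=7: nums[7]=13 ≤ 14 → i=6, swap nums[6],nums[7] → [9,2,5,3,8,4,13,16,10,7,15,11,14]
j=8: nums[8]=10 ≤ 14 → i=7, swap nums[7],nums[8] → [9,2,5,3,8,4,13,10,16,7,15,11,14]
j=9: nums[9]=7 ≤ 14 → i=8, swap nums[8],nums[9] → [9,2,5,3,8,4,13,10,7,16,15,11,14]
j=10: nums[10]=15 > 14 → no swap
j=11: nums[11]=11 ≤ 14 → i=9, swap nums[9],nums[11] → [9,2,5,3,8,4,13,10,7,11,15,16,14]
final swap nums[10],nums[12] → [9,2,5,3,8,4,13,10,7,11,14,16,15]; return 10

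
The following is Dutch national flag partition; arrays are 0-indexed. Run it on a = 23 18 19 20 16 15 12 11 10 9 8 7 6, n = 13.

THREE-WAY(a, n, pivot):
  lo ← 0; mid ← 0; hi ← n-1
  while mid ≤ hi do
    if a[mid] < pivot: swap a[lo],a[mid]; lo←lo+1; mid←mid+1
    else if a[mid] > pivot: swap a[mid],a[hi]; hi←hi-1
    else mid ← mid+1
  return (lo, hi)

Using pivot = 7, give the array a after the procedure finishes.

pivot = 7; lo=0, mid=0, hi=12
a[mid]=23>7: swap a[0],a[12]; hi=11 → 6 18 19 20 16 15 12 11 10 9 8 7 23
a[mid]=6<7: swap a[0],a[0]; lo=1,mid=1 → 6 18 19 20 16 15 12 11 10 9 8 7 23
a[mid]=18>7: swap a[1],a[11]; hi=10 → 6 7 19 20 16 15 12 11 10 9 8 18 23
a[mid]=7=7: mid=2
a[mid]=19>7: swap a[2],a[10]; hi=9 → 6 7 8 20 16 15 12 11 10 9 19 18 23
a[mid]=8>7: swap a[2],a[9]; hi=8 → 6 7 9 20 16 15 12 11 10 8 19 18 23
a[mid]=9>7: swap a[2],a[8]; hi=7 → 6 7 10 20 16 15 12 11 9 8 19 18 23
a[mid]=10>7: swap a[2],a[7]; hi=6 → 6 7 11 20 16 15 12 10 9 8 19 18 23
a[mid]=11>7: swap a[2],a[6]; hi=5 → 6 7 12 20 16 15 11 10 9 8 19 18 23
a[mid]=12>7: swap a[2],a[5]; hi=4 → 6 7 15 20 16 12 11 10 9 8 19 18 23
a[mid]=15>7: swap a[2],a[4]; hi=3 → 6 7 16 20 15 12 11 10 9 8 19 18 23
a[mid]=16>7: swap a[2],a[3]; hi=2 → 6 7 20 16 15 12 11 10 9 8 19 18 23
a[mid]=20>7: swap a[2],a[2]; hi=1 → 6 7 20 16 15 12 11 10 9 8 19 18 23
end: lo=1, hi=1; a = 6 7 20 16 15 12 11 10 9 8 19 18 23

6 7 20 16 15 12 11 10 9 8 19 18 23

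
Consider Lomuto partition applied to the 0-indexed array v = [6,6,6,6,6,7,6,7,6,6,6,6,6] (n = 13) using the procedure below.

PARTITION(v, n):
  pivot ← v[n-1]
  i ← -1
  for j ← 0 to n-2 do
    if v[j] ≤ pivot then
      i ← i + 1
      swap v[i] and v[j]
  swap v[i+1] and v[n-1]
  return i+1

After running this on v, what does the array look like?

pivot = v[12] = 6; i = -1
j=0: v[0]=6 ≤ 6 → i=0, swap v[0],v[0] (no change) → [6,6,6,6,6,7,6,7,6,6,6,6,6]
j=1: v[1]=6 ≤ 6 → i=1, swap v[1],v[1] (no change) → [6,6,6,6,6,7,6,7,6,6,6,6,6]
j=2: v[2]=6 ≤ 6 → i=2, swap v[2],v[2] (no change) → [6,6,6,6,6,7,6,7,6,6,6,6,6]
j=3: v[3]=6 ≤ 6 → i=3, swap v[3],v[3] (no change) → [6,6,6,6,6,7,6,7,6,6,6,6,6]
j=4: v[4]=6 ≤ 6 → i=4, swap v[4],v[4] (no change) → [6,6,6,6,6,7,6,7,6,6,6,6,6]
j=5: v[5]=7 > 6 → no swap
j=6: v[6]=6 ≤ 6 → i=5, swap v[5],v[6] → [6,6,6,6,6,6,7,7,6,6,6,6,6]
j=7: v[7]=7 > 6 → no swap
j=8: v[8]=6 ≤ 6 → i=6, swap v[6],v[8] → [6,6,6,6,6,6,6,7,7,6,6,6,6]
j=9: v[9]=6 ≤ 6 → i=7, swap v[7],v[9] → [6,6,6,6,6,6,6,6,7,7,6,6,6]
j=10: v[10]=6 ≤ 6 → i=8, swap v[8],v[10] → [6,6,6,6,6,6,6,6,6,7,7,6,6]
j=11: v[11]=6 ≤ 6 → i=9, swap v[9],v[11] → [6,6,6,6,6,6,6,6,6,6,7,7,6]
final swap v[10],v[12] → [6,6,6,6,6,6,6,6,6,6,6,7,7]; return 10

[6,6,6,6,6,6,6,6,6,6,6,7,7]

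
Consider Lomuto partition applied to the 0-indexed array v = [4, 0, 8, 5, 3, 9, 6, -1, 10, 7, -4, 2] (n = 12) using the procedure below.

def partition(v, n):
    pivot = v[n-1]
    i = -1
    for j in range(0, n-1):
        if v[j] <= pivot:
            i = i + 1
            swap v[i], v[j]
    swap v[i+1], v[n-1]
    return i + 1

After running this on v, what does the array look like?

pivot = v[11] = 2; i = -1
j=0: v[0]=4 > 2 → no swap
j=1: v[1]=0 ≤ 2 → i=0, swap v[0],v[1] → [0, 4, 8, 5, 3, 9, 6, -1, 10, 7, -4, 2]
j=2: v[2]=8 > 2 → no swap
j=3: v[3]=5 > 2 → no swap
j=4: v[4]=3 > 2 → no swap
j=5: v[5]=9 > 2 → no swap
j=6: v[6]=6 > 2 → no swap
j=7: v[7]=-1 ≤ 2 → i=1, swap v[1],v[7] → [0, -1, 8, 5, 3, 9, 6, 4, 10, 7, -4, 2]
j=8: v[8]=10 > 2 → no swap
j=9: v[9]=7 > 2 → no swap
j=10: v[10]=-4 ≤ 2 → i=2, swap v[2],v[10] → [0, -1, -4, 5, 3, 9, 6, 4, 10, 7, 8, 2]
final swap v[3],v[11] → [0, -1, -4, 2, 3, 9, 6, 4, 10, 7, 8, 5]; return 3

[0, -1, -4, 2, 3, 9, 6, 4, 10, 7, 8, 5]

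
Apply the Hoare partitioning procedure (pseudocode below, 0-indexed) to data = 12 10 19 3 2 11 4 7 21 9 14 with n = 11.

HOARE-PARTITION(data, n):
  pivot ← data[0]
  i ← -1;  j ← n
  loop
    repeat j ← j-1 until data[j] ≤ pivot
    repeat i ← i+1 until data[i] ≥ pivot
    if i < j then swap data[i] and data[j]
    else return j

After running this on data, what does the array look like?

pivot=12
j stops at 9 (9), i stops at 0 (12); swap ⇒ 9 10 19 3 2 11 4 7 21 12 14
j stops at 7 (7), i stops at 2 (19); swap ⇒ 9 10 7 3 2 11 4 19 21 12 14
j stops at 6, i stops at 7; i≥j ⇒ return 6. data=9 10 7 3 2 11 4 19 21 12 14

9 10 7 3 2 11 4 19 21 12 14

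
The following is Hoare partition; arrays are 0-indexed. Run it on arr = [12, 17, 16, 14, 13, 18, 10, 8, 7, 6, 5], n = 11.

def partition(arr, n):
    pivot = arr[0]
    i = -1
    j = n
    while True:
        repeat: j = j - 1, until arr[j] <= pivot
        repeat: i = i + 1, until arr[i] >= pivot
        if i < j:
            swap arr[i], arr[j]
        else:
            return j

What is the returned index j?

pivot = arr[0] = 12; i = -1, j = 11
j→10 (arr[10]=5≤12), i→0 (arr[0]=12≥12); i<j, swap → [5, 17, 16, 14, 13, 18, 10, 8, 7, 6, 12]
j→9 (arr[9]=6≤12), i→1 (arr[1]=17≥12); i<j, swap → [5, 6, 16, 14, 13, 18, 10, 8, 7, 17, 12]
j→8 (arr[8]=7≤12), i→2 (arr[2]=16≥12); i<j, swap → [5, 6, 7, 14, 13, 18, 10, 8, 16, 17, 12]
j→7 (arr[7]=8≤12), i→3 (arr[3]=14≥12); i<j, swap → [5, 6, 7, 8, 13, 18, 10, 14, 16, 17, 12]
j→6 (arr[6]=10≤12), i→4 (arr[4]=13≥12); i<j, swap → [5, 6, 7, 8, 10, 18, 13, 14, 16, 17, 12]
j→4, i→5; i≥j, return j=4. arr = [5, 6, 7, 8, 10, 18, 13, 14, 16, 17, 12]

4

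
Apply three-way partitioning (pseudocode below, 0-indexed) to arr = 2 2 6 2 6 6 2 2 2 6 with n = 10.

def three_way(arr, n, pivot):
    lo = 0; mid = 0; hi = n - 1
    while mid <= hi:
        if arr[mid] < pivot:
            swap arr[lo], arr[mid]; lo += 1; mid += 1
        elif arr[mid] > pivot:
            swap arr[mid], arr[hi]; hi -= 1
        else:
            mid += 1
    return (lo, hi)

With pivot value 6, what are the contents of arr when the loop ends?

pivot = 6; lo=0, mid=0, hi=9
arr[mid]=2<6: swap arr[0],arr[0]; lo=1,mid=1 → 2 2 6 2 6 6 2 2 2 6
arr[mid]=2<6: swap arr[1],arr[1]; lo=2,mid=2 → 2 2 6 2 6 6 2 2 2 6
arr[mid]=6=6: mid=3
arr[mid]=2<6: swap arr[2],arr[3]; lo=3,mid=4 → 2 2 2 6 6 6 2 2 2 6
arr[mid]=6=6: mid=5
arr[mid]=6=6: mid=6
arr[mid]=2<6: swap arr[3],arr[6]; lo=4,mid=7 → 2 2 2 2 6 6 6 2 2 6
arr[mid]=2<6: swap arr[4],arr[7]; lo=5,mid=8 → 2 2 2 2 2 6 6 6 2 6
arr[mid]=2<6: swap arr[5],arr[8]; lo=6,mid=9 → 2 2 2 2 2 2 6 6 6 6
arr[mid]=6=6: mid=10
end: lo=6, hi=9; arr = 2 2 2 2 2 2 6 6 6 6

2 2 2 2 2 2 6 6 6 6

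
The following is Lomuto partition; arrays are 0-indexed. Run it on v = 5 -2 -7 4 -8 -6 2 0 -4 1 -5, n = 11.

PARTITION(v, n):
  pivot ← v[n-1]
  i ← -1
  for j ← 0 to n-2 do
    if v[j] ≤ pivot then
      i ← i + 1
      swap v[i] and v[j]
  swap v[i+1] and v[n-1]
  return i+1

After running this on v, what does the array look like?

pivot=-5, i=-1
j=0: 5>-5, skip
j=1: -2>-5, skip
j=2: -7≤-5, i=0, swap(0,2) ⇒ -7 -2 5 4 -8 -6 2 0 -4 1 -5
j=3: 4>-5, skip
j=4: -8≤-5, i=1, swap(1,4) ⇒ -7 -8 5 4 -2 -6 2 0 -4 1 -5
j=5: -6≤-5, i=2, swap(2,5) ⇒ -7 -8 -6 4 -2 5 2 0 -4 1 -5
j=6: 2>-5, skip
j=7: 0>-5, skip
j=8: -4>-5, skip
j=9: 1>-5, skip
swap(3,10) ⇒ -7 -8 -6 -5 -2 5 2 0 -4 1 4; return 3

-7 -8 -6 -5 -2 5 2 0 -4 1 4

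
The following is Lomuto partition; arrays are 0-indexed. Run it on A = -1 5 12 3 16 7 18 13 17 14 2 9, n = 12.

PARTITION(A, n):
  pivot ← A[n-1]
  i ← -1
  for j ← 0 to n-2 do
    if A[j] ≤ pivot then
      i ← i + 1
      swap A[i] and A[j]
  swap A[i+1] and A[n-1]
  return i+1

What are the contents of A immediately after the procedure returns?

pivot = A[11] = 9; i = -1
j=0: A[0]=-1 ≤ 9 → i=0, swap A[0],A[0] (no change) → -1 5 12 3 16 7 18 13 17 14 2 9
j=1: A[1]=5 ≤ 9 → i=1, swap A[1],A[1] (no change) → -1 5 12 3 16 7 18 13 17 14 2 9
j=2: A[2]=12 > 9 → no swap
j=3: A[3]=3 ≤ 9 → i=2, swap A[2],A[3] → -1 5 3 12 16 7 18 13 17 14 2 9
j=4: A[4]=16 > 9 → no swap
j=5: A[5]=7 ≤ 9 → i=3, swap A[3],A[5] → -1 5 3 7 16 12 18 13 17 14 2 9
j=6: A[6]=18 > 9 → no swap
j=7: A[7]=13 > 9 → no swap
j=8: A[8]=17 > 9 → no swap
j=9: A[9]=14 > 9 → no swap
j=10: A[10]=2 ≤ 9 → i=4, swap A[4],A[10] → -1 5 3 7 2 12 18 13 17 14 16 9
final swap A[5],A[11] → -1 5 3 7 2 9 18 13 17 14 16 12; return 5

-1 5 3 7 2 9 18 13 17 14 16 12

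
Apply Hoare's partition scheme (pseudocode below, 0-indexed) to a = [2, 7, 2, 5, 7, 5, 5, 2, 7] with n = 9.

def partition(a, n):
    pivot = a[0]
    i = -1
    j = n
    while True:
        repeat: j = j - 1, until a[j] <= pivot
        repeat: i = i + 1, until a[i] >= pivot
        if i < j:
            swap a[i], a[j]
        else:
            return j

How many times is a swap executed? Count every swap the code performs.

pivot = a[0] = 2; i = -1, j = 9
j→7 (a[7]=2≤2), i→0 (a[0]=2≥2); i<j, swap → [2, 7, 2, 5, 7, 5, 5, 2, 7]
j→2 (a[2]=2≤2), i→1 (a[1]=7≥2); i<j, swap → [2, 2, 7, 5, 7, 5, 5, 2, 7]
j→1, i→2; i≥j, return j=1. a = [2, 2, 7, 5, 7, 5, 5, 2, 7]

2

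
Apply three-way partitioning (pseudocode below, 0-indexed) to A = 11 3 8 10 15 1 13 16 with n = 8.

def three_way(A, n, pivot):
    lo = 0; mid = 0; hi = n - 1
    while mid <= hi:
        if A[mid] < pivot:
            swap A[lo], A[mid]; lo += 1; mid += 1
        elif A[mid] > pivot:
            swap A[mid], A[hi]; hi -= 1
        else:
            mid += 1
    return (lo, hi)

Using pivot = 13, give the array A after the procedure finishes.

11 3 8 10 1 13 16 15

pivot = 13; lo=0, mid=0, hi=7
A[mid]=11<13: swap A[0],A[0]; lo=1,mid=1 → 11 3 8 10 15 1 13 16
A[mid]=3<13: swap A[1],A[1]; lo=2,mid=2 → 11 3 8 10 15 1 13 16
A[mid]=8<13: swap A[2],A[2]; lo=3,mid=3 → 11 3 8 10 15 1 13 16
A[mid]=10<13: swap A[3],A[3]; lo=4,mid=4 → 11 3 8 10 15 1 13 16
A[mid]=15>13: swap A[4],A[7]; hi=6 → 11 3 8 10 16 1 13 15
A[mid]=16>13: swap A[4],A[6]; hi=5 → 11 3 8 10 13 1 16 15
A[mid]=13=13: mid=5
A[mid]=1<13: swap A[4],A[5]; lo=5,mid=6 → 11 3 8 10 1 13 16 15
end: lo=5, hi=5; A = 11 3 8 10 1 13 16 15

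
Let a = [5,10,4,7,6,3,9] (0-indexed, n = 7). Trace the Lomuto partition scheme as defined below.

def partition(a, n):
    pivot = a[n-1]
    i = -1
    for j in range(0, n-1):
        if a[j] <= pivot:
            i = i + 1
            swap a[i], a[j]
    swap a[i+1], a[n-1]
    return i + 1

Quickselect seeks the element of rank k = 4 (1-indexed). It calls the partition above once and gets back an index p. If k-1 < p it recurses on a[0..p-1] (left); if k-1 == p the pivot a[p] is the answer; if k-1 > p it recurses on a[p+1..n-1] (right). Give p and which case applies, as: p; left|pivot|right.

pivot = a[6] = 9; i = -1
j=0: a[0]=5 ≤ 9 → i=0, swap a[0],a[0] (no change) → [5,10,4,7,6,3,9]
j=1: a[1]=10 > 9 → no swap
j=2: a[2]=4 ≤ 9 → i=1, swap a[1],a[2] → [5,4,10,7,6,3,9]
j=3: a[3]=7 ≤ 9 → i=2, swap a[2],a[3] → [5,4,7,10,6,3,9]
j=4: a[4]=6 ≤ 9 → i=3, swap a[3],a[4] → [5,4,7,6,10,3,9]
j=5: a[5]=3 ≤ 9 → i=4, swap a[4],a[5] → [5,4,7,6,3,10,9]
final swap a[5],a[6] → [5,4,7,6,3,9,10]; return 5
p = 5; k-1 = 3 < 5 ⇒ left

5; left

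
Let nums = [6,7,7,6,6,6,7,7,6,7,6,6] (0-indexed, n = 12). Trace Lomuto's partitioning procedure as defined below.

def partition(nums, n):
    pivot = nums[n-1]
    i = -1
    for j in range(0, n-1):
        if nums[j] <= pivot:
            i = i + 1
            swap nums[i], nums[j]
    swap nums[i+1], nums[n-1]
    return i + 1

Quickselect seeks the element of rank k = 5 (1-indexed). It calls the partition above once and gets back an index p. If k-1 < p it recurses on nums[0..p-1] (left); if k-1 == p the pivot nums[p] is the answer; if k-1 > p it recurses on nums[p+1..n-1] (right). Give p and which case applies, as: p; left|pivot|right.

pivot = nums[11] = 6; i = -1
j=0: nums[0]=6 ≤ 6 → i=0, swap nums[0],nums[0] (no change) → [6,7,7,6,6,6,7,7,6,7,6,6]
j=1: nums[1]=7 > 6 → no swap
j=2: nums[2]=7 > 6 → no swap
j=3: nums[3]=6 ≤ 6 → i=1, swap nums[1],nums[3] → [6,6,7,7,6,6,7,7,6,7,6,6]
j=4: nums[4]=6 ≤ 6 → i=2, swap nums[2],nums[4] → [6,6,6,7,7,6,7,7,6,7,6,6]
j=5: nums[5]=6 ≤ 6 → i=3, swap nums[3],nums[5] → [6,6,6,6,7,7,7,7,6,7,6,6]
j=6: nums[6]=7 > 6 → no swap
j=7: nums[7]=7 > 6 → no swap
j=8: nums[8]=6 ≤ 6 → i=4, swap nums[4],nums[8] → [6,6,6,6,6,7,7,7,7,7,6,6]
j=9: nums[9]=7 > 6 → no swap
j=10: nums[10]=6 ≤ 6 → i=5, swap nums[5],nums[10] → [6,6,6,6,6,6,7,7,7,7,7,6]
final swap nums[6],nums[11] → [6,6,6,6,6,6,6,7,7,7,7,7]; return 6
p = 6; k-1 = 4 < 6 ⇒ left

6; left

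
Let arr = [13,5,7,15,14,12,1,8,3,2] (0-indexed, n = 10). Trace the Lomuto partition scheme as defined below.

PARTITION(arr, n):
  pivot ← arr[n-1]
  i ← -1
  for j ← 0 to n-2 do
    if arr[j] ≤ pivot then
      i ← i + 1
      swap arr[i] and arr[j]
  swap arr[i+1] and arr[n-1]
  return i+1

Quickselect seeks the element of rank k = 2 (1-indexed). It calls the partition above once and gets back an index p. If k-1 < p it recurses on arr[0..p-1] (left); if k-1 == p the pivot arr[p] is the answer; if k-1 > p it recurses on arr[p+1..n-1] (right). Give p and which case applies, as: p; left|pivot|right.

pivot = arr[9] = 2; i = -1
j=0: arr[0]=13 > 2 → no swap
j=1: arr[1]=5 > 2 → no swap
j=2: arr[2]=7 > 2 → no swap
j=3: arr[3]=15 > 2 → no swap
j=4: arr[4]=14 > 2 → no swap
j=5: arr[5]=12 > 2 → no swap
j=6: arr[6]=1 ≤ 2 → i=0, swap arr[0],arr[6] → [1,5,7,15,14,12,13,8,3,2]
j=7: arr[7]=8 > 2 → no swap
j=8: arr[8]=3 > 2 → no swap
final swap arr[1],arr[9] → [1,2,7,15,14,12,13,8,3,5]; return 1
p = 1; k-1 = 1 == 1 ⇒ pivot

1; pivot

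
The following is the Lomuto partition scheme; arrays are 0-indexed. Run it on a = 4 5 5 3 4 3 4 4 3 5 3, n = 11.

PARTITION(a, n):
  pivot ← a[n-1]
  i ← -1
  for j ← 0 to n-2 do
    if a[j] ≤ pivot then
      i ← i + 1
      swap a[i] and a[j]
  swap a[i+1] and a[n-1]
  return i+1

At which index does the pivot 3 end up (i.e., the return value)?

pivot=3, i=-1
j=0: 4>3, skip
j=1: 5>3, skip
j=2: 5>3, skip
j=3: 3≤3, i=0, swap(0,3) ⇒ 3 5 5 4 4 3 4 4 3 5 3
j=4: 4>3, skip
j=5: 3≤3, i=1, swap(1,5) ⇒ 3 3 5 4 4 5 4 4 3 5 3
j=6: 4>3, skip
j=7: 4>3, skip
j=8: 3≤3, i=2, swap(2,8) ⇒ 3 3 3 4 4 5 4 4 5 5 3
j=9: 5>3, skip
swap(3,10) ⇒ 3 3 3 3 4 5 4 4 5 5 4; return 3

3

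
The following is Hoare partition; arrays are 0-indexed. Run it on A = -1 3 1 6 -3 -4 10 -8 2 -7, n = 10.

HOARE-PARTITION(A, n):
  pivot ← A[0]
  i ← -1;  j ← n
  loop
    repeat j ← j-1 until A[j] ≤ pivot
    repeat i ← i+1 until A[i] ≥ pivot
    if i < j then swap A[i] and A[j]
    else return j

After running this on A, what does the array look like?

-7 -8 -4 -3 6 1 10 3 2 -1

pivot = A[0] = -1; i = -1, j = 10
j→9 (A[9]=-7≤-1), i→0 (A[0]=-1≥-1); i<j, swap → -7 3 1 6 -3 -4 10 -8 2 -1
j→7 (A[7]=-8≤-1), i→1 (A[1]=3≥-1); i<j, swap → -7 -8 1 6 -3 -4 10 3 2 -1
j→5 (A[5]=-4≤-1), i→2 (A[2]=1≥-1); i<j, swap → -7 -8 -4 6 -3 1 10 3 2 -1
j→4 (A[4]=-3≤-1), i→3 (A[3]=6≥-1); i<j, swap → -7 -8 -4 -3 6 1 10 3 2 -1
j→3, i→4; i≥j, return j=3. A = -7 -8 -4 -3 6 1 10 3 2 -1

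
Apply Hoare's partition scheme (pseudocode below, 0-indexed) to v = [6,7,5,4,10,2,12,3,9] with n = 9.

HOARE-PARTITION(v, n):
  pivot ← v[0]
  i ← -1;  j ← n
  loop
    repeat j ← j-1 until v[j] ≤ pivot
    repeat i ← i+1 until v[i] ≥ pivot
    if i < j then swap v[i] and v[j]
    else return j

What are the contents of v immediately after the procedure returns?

pivot=6
j stops at 7 (3), i stops at 0 (6); swap ⇒ [3,7,5,4,10,2,12,6,9]
j stops at 5 (2), i stops at 1 (7); swap ⇒ [3,2,5,4,10,7,12,6,9]
j stops at 3, i stops at 4; i≥j ⇒ return 3. v=[3,2,5,4,10,7,12,6,9]

[3,2,5,4,10,7,12,6,9]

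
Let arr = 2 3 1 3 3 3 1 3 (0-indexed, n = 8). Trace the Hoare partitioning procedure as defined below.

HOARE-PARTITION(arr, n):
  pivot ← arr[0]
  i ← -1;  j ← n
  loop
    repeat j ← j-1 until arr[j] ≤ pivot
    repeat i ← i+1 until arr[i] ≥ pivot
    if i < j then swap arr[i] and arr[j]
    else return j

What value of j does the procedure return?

pivot = arr[0] = 2; i = -1, j = 8
j→6 (arr[6]=1≤2), i→0 (arr[0]=2≥2); i<j, swap → 1 3 1 3 3 3 2 3
j→2 (arr[2]=1≤2), i→1 (arr[1]=3≥2); i<j, swap → 1 1 3 3 3 3 2 3
j→1, i→2; i≥j, return j=1. arr = 1 1 3 3 3 3 2 3

1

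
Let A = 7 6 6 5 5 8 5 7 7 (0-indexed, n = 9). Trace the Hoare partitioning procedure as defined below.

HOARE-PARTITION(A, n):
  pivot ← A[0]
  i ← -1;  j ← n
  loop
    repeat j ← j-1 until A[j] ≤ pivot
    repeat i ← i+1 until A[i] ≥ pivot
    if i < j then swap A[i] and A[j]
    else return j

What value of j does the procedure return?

6

pivot = A[0] = 7; i = -1, j = 9
j→8 (A[8]=7≤7), i→0 (A[0]=7≥7); i<j, swap → 7 6 6 5 5 8 5 7 7
j→7 (A[7]=7≤7), i→5 (A[5]=8≥7); i<j, swap → 7 6 6 5 5 7 5 8 7
j→6, i→7; i≥j, return j=6. A = 7 6 6 5 5 7 5 8 7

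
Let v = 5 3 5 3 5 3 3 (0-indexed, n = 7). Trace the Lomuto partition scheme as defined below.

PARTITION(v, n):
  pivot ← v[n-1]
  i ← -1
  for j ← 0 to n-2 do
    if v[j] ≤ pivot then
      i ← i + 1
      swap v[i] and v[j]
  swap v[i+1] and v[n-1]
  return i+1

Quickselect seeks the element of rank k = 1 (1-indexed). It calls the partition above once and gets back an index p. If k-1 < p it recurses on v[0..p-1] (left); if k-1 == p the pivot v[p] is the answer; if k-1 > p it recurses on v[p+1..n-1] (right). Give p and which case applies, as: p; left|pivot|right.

3; left

pivot = v[6] = 3; i = -1
j=0: v[0]=5 > 3 → no swap
j=1: v[1]=3 ≤ 3 → i=0, swap v[0],v[1] → 3 5 5 3 5 3 3
j=2: v[2]=5 > 3 → no swap
j=3: v[3]=3 ≤ 3 → i=1, swap v[1],v[3] → 3 3 5 5 5 3 3
j=4: v[4]=5 > 3 → no swap
j=5: v[5]=3 ≤ 3 → i=2, swap v[2],v[5] → 3 3 3 5 5 5 3
final swap v[3],v[6] → 3 3 3 3 5 5 5; return 3
p = 3; k-1 = 0 < 3 ⇒ left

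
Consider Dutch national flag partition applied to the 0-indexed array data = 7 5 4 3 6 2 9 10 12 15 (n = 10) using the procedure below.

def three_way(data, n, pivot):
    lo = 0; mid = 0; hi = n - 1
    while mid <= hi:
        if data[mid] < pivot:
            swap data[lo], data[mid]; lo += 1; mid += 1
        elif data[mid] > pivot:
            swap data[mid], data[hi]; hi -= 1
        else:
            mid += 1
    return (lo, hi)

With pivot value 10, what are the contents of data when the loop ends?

7 5 4 3 6 2 9 10 15 12

lo=0 mid=0 hi=9
7<10: swap(0,0), lo=1 mid=1 ⇒ 7 5 4 3 6 2 9 10 12 15
5<10: swap(1,1), lo=2 mid=2 ⇒ 7 5 4 3 6 2 9 10 12 15
4<10: swap(2,2), lo=3 mid=3 ⇒ 7 5 4 3 6 2 9 10 12 15
3<10: swap(3,3), lo=4 mid=4 ⇒ 7 5 4 3 6 2 9 10 12 15
6<10: swap(4,4), lo=5 mid=5 ⇒ 7 5 4 3 6 2 9 10 12 15
2<10: swap(5,5), lo=6 mid=6 ⇒ 7 5 4 3 6 2 9 10 12 15
9<10: swap(6,6), lo=7 mid=7 ⇒ 7 5 4 3 6 2 9 10 12 15
10=10: mid=8
12>10: swap(8,9), hi=8 ⇒ 7 5 4 3 6 2 9 10 15 12
15>10: swap(8,8), hi=7 ⇒ 7 5 4 3 6 2 9 10 15 12
done. lo=7 hi=7; data=7 5 4 3 6 2 9 10 15 12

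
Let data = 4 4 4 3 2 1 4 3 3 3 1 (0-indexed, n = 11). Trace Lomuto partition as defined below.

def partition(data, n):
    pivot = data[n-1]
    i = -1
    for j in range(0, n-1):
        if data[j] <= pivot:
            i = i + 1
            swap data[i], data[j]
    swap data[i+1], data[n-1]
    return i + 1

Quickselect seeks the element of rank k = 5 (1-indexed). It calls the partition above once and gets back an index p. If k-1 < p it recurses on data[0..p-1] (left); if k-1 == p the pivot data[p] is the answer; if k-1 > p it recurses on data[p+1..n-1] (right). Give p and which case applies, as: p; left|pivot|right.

1; right

pivot=1, i=-1
j=0: 4>1, skip
j=1: 4>1, skip
j=2: 4>1, skip
j=3: 3>1, skip
j=4: 2>1, skip
j=5: 1≤1, i=0, swap(0,5) ⇒ 1 4 4 3 2 4 4 3 3 3 1
j=6: 4>1, skip
j=7: 3>1, skip
j=8: 3>1, skip
j=9: 3>1, skip
swap(1,10) ⇒ 1 1 4 3 2 4 4 3 3 3 4; return 1
p = 1; k-1 = 4 > 1 ⇒ right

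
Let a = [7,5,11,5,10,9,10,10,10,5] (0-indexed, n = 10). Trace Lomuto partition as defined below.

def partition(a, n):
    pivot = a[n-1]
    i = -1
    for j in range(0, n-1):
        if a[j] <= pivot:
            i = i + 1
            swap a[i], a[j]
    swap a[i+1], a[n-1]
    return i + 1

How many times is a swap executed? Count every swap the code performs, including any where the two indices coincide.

3

pivot=5, i=-1
j=0: 7>5, skip
j=1: 5≤5, i=0, swap(0,1) ⇒ [5,7,11,5,10,9,10,10,10,5]
j=2: 11>5, skip
j=3: 5≤5, i=1, swap(1,3) ⇒ [5,5,11,7,10,9,10,10,10,5]
j=4: 10>5, skip
j=5: 9>5, skip
j=6: 10>5, skip
j=7: 10>5, skip
j=8: 10>5, skip
swap(2,9) ⇒ [5,5,5,7,10,9,10,10,10,11]; return 2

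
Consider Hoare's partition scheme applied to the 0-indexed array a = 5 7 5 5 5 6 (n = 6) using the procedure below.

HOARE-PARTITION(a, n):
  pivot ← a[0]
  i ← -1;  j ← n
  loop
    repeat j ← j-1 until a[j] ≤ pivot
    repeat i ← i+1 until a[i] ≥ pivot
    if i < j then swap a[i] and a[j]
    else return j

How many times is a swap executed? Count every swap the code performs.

pivot=5
j stops at 4 (5), i stops at 0 (5); swap ⇒ 5 7 5 5 5 6
j stops at 3 (5), i stops at 1 (7); swap ⇒ 5 5 5 7 5 6
j stops at 2, i stops at 2; i≥j ⇒ return 2. a=5 5 5 7 5 6

2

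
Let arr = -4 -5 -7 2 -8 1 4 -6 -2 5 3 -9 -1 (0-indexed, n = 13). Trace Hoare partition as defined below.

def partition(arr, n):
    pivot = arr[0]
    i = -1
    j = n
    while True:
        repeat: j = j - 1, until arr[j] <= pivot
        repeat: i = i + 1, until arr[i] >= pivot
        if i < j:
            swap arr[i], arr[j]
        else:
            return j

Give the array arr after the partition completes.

-9 -5 -7 -6 -8 1 4 2 -2 5 3 -4 -1

pivot = arr[0] = -4; i = -1, j = 13
j→11 (arr[11]=-9≤-4), i→0 (arr[0]=-4≥-4); i<j, swap → -9 -5 -7 2 -8 1 4 -6 -2 5 3 -4 -1
j→7 (arr[7]=-6≤-4), i→3 (arr[3]=2≥-4); i<j, swap → -9 -5 -7 -6 -8 1 4 2 -2 5 3 -4 -1
j→4, i→5; i≥j, return j=4. arr = -9 -5 -7 -6 -8 1 4 2 -2 5 3 -4 -1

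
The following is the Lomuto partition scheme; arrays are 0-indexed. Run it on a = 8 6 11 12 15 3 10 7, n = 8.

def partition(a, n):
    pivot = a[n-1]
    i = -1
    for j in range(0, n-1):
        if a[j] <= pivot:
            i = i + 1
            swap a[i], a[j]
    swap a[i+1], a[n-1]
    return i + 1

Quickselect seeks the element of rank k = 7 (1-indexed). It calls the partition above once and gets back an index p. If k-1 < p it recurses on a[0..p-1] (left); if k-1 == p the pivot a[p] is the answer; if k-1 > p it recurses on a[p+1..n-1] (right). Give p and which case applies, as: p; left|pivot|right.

pivot=7, i=-1
j=0: 8>7, skip
j=1: 6≤7, i=0, swap(0,1) ⇒ 6 8 11 12 15 3 10 7
j=2: 11>7, skip
j=3: 12>7, skip
j=4: 15>7, skip
j=5: 3≤7, i=1, swap(1,5) ⇒ 6 3 11 12 15 8 10 7
j=6: 10>7, skip
swap(2,7) ⇒ 6 3 7 12 15 8 10 11; return 2
p = 2; k-1 = 6 > 2 ⇒ right

2; right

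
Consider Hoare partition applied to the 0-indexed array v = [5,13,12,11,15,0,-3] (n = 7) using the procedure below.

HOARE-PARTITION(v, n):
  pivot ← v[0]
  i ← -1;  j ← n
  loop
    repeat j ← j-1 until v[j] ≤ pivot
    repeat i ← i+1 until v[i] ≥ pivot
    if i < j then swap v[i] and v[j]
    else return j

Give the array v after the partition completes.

[-3,0,12,11,15,13,5]

pivot = v[0] = 5; i = -1, j = 7
j→6 (v[6]=-3≤5), i→0 (v[0]=5≥5); i<j, swap → [-3,13,12,11,15,0,5]
j→5 (v[5]=0≤5), i→1 (v[1]=13≥5); i<j, swap → [-3,0,12,11,15,13,5]
j→1, i→2; i≥j, return j=1. v = [-3,0,12,11,15,13,5]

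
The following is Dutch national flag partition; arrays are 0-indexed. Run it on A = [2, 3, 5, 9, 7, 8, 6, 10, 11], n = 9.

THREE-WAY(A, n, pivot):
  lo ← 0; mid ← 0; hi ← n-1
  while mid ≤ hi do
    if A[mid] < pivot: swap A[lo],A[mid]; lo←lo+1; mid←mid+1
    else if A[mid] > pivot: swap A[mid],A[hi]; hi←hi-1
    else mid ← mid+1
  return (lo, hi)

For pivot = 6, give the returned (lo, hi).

lo=0 mid=0 hi=8
2<6: swap(0,0), lo=1 mid=1 ⇒ [2, 3, 5, 9, 7, 8, 6, 10, 11]
3<6: swap(1,1), lo=2 mid=2 ⇒ [2, 3, 5, 9, 7, 8, 6, 10, 11]
5<6: swap(2,2), lo=3 mid=3 ⇒ [2, 3, 5, 9, 7, 8, 6, 10, 11]
9>6: swap(3,8), hi=7 ⇒ [2, 3, 5, 11, 7, 8, 6, 10, 9]
11>6: swap(3,7), hi=6 ⇒ [2, 3, 5, 10, 7, 8, 6, 11, 9]
10>6: swap(3,6), hi=5 ⇒ [2, 3, 5, 6, 7, 8, 10, 11, 9]
6=6: mid=4
7>6: swap(4,5), hi=4 ⇒ [2, 3, 5, 6, 8, 7, 10, 11, 9]
8>6: swap(4,4), hi=3 ⇒ [2, 3, 5, 6, 8, 7, 10, 11, 9]
done. lo=3 hi=3; A=[2, 3, 5, 6, 8, 7, 10, 11, 9]

(3, 3)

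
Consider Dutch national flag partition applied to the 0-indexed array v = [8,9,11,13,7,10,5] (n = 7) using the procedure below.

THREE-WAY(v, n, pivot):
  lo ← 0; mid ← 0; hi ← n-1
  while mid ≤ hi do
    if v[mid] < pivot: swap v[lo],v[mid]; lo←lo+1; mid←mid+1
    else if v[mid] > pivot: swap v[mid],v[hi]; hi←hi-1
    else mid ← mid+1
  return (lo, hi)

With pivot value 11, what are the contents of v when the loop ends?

lo=0 mid=0 hi=6
8<11: swap(0,0), lo=1 mid=1 ⇒ [8,9,11,13,7,10,5]
9<11: swap(1,1), lo=2 mid=2 ⇒ [8,9,11,13,7,10,5]
11=11: mid=3
13>11: swap(3,6), hi=5 ⇒ [8,9,11,5,7,10,13]
5<11: swap(2,3), lo=3 mid=4 ⇒ [8,9,5,11,7,10,13]
7<11: swap(3,4), lo=4 mid=5 ⇒ [8,9,5,7,11,10,13]
10<11: swap(4,5), lo=5 mid=6 ⇒ [8,9,5,7,10,11,13]
done. lo=5 hi=5; v=[8,9,5,7,10,11,13]

[8,9,5,7,10,11,13]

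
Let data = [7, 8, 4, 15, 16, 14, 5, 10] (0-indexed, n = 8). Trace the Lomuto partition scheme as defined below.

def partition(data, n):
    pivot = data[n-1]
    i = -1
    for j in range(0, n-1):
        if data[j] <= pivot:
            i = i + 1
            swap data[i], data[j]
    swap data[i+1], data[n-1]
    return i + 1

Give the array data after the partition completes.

[7, 8, 4, 5, 10, 14, 15, 16]

pivot = data[7] = 10; i = -1
j=0: data[0]=7 ≤ 10 → i=0, swap data[0],data[0] (no change) → [7, 8, 4, 15, 16, 14, 5, 10]
j=1: data[1]=8 ≤ 10 → i=1, swap data[1],data[1] (no change) → [7, 8, 4, 15, 16, 14, 5, 10]
j=2: data[2]=4 ≤ 10 → i=2, swap data[2],data[2] (no change) → [7, 8, 4, 15, 16, 14, 5, 10]
j=3: data[3]=15 > 10 → no swap
j=4: data[4]=16 > 10 → no swap
j=5: data[5]=14 > 10 → no swap
j=6: data[6]=5 ≤ 10 → i=3, swap data[3],data[6] → [7, 8, 4, 5, 16, 14, 15, 10]
final swap data[4],data[7] → [7, 8, 4, 5, 10, 14, 15, 16]; return 4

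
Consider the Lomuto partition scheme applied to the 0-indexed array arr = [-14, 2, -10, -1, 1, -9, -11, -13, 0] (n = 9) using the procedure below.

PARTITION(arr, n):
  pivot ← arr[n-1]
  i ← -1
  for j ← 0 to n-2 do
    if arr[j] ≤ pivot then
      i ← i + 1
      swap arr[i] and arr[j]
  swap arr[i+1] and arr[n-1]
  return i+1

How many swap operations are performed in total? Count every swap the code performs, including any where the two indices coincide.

7

pivot=0, i=-1
j=0: -14≤0, i=0, swap(0,0) ⇒ [-14, 2, -10, -1, 1, -9, -11, -13, 0]
j=1: 2>0, skip
j=2: -10≤0, i=1, swap(1,2) ⇒ [-14, -10, 2, -1, 1, -9, -11, -13, 0]
j=3: -1≤0, i=2, swap(2,3) ⇒ [-14, -10, -1, 2, 1, -9, -11, -13, 0]
j=4: 1>0, skip
j=5: -9≤0, i=3, swap(3,5) ⇒ [-14, -10, -1, -9, 1, 2, -11, -13, 0]
j=6: -11≤0, i=4, swap(4,6) ⇒ [-14, -10, -1, -9, -11, 2, 1, -13, 0]
j=7: -13≤0, i=5, swap(5,7) ⇒ [-14, -10, -1, -9, -11, -13, 1, 2, 0]
swap(6,8) ⇒ [-14, -10, -1, -9, -11, -13, 0, 2, 1]; return 6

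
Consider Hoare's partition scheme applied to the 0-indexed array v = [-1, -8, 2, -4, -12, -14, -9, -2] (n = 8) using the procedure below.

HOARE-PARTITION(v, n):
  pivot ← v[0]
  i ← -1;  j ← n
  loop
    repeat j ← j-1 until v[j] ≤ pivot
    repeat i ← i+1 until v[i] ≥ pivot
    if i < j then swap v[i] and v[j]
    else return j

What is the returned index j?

pivot = v[0] = -1; i = -1, j = 8
j→7 (v[7]=-2≤-1), i→0 (v[0]=-1≥-1); i<j, swap → [-2, -8, 2, -4, -12, -14, -9, -1]
j→6 (v[6]=-9≤-1), i→2 (v[2]=2≥-1); i<j, swap → [-2, -8, -9, -4, -12, -14, 2, -1]
j→5, i→6; i≥j, return j=5. v = [-2, -8, -9, -4, -12, -14, 2, -1]

5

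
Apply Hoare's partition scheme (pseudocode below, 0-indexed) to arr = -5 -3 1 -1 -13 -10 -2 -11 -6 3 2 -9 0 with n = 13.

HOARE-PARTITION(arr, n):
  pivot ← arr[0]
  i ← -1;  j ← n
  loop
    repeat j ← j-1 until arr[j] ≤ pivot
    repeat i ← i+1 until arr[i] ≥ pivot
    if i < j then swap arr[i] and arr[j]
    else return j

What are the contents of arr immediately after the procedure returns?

-9 -6 -11 -10 -13 -1 -2 1 -3 3 2 -5 0

pivot = arr[0] = -5; i = -1, j = 13
j→11 (arr[11]=-9≤-5), i→0 (arr[0]=-5≥-5); i<j, swap → -9 -3 1 -1 -13 -10 -2 -11 -6 3 2 -5 0
j→8 (arr[8]=-6≤-5), i→1 (arr[1]=-3≥-5); i<j, swap → -9 -6 1 -1 -13 -10 -2 -11 -3 3 2 -5 0
j→7 (arr[7]=-11≤-5), i→2 (arr[2]=1≥-5); i<j, swap → -9 -6 -11 -1 -13 -10 -2 1 -3 3 2 -5 0
j→5 (arr[5]=-10≤-5), i→3 (arr[3]=-1≥-5); i<j, swap → -9 -6 -11 -10 -13 -1 -2 1 -3 3 2 -5 0
j→4, i→5; i≥j, return j=4. arr = -9 -6 -11 -10 -13 -1 -2 1 -3 3 2 -5 0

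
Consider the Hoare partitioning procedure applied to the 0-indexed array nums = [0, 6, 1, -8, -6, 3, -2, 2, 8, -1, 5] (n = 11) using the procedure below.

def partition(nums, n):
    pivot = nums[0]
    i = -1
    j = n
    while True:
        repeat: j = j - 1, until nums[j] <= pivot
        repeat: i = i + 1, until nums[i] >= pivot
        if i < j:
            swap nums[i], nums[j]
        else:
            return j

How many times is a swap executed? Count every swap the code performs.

pivot=0
j stops at 9 (-1), i stops at 0 (0); swap ⇒ [-1, 6, 1, -8, -6, 3, -2, 2, 8, 0, 5]
j stops at 6 (-2), i stops at 1 (6); swap ⇒ [-1, -2, 1, -8, -6, 3, 6, 2, 8, 0, 5]
j stops at 4 (-6), i stops at 2 (1); swap ⇒ [-1, -2, -6, -8, 1, 3, 6, 2, 8, 0, 5]
j stops at 3, i stops at 4; i≥j ⇒ return 3. nums=[-1, -2, -6, -8, 1, 3, 6, 2, 8, 0, 5]

3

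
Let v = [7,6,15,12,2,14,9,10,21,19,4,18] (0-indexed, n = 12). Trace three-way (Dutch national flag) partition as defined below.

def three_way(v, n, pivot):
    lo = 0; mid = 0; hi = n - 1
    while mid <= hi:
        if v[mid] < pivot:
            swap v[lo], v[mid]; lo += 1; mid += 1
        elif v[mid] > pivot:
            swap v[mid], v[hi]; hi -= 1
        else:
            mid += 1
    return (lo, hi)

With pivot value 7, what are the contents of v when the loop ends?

[6,4,2,7,14,9,10,21,19,12,18,15]

pivot = 7; lo=0, mid=0, hi=11
v[mid]=7=7: mid=1
v[mid]=6<7: swap v[0],v[1]; lo=1,mid=2 → [6,7,15,12,2,14,9,10,21,19,4,18]
v[mid]=15>7: swap v[2],v[11]; hi=10 → [6,7,18,12,2,14,9,10,21,19,4,15]
v[mid]=18>7: swap v[2],v[10]; hi=9 → [6,7,4,12,2,14,9,10,21,19,18,15]
v[mid]=4<7: swap v[1],v[2]; lo=2,mid=3 → [6,4,7,12,2,14,9,10,21,19,18,15]
v[mid]=12>7: swap v[3],v[9]; hi=8 → [6,4,7,19,2,14,9,10,21,12,18,15]
v[mid]=19>7: swap v[3],v[8]; hi=7 → [6,4,7,21,2,14,9,10,19,12,18,15]
v[mid]=21>7: swap v[3],v[7]; hi=6 → [6,4,7,10,2,14,9,21,19,12,18,15]
v[mid]=10>7: swap v[3],v[6]; hi=5 → [6,4,7,9,2,14,10,21,19,12,18,15]
v[mid]=9>7: swap v[3],v[5]; hi=4 → [6,4,7,14,2,9,10,21,19,12,18,15]
v[mid]=14>7: swap v[3],v[4]; hi=3 → [6,4,7,2,14,9,10,21,19,12,18,15]
v[mid]=2<7: swap v[2],v[3]; lo=3,mid=4 → [6,4,2,7,14,9,10,21,19,12,18,15]
end: lo=3, hi=3; v = [6,4,2,7,14,9,10,21,19,12,18,15]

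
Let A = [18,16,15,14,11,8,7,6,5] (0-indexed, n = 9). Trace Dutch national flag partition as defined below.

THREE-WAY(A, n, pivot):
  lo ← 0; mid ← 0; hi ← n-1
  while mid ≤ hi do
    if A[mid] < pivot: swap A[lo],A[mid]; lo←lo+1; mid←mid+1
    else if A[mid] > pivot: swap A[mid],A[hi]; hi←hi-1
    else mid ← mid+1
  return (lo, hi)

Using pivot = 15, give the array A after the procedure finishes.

[5,6,14,11,8,7,15,16,18]

pivot = 15; lo=0, mid=0, hi=8
A[mid]=18>15: swap A[0],A[8]; hi=7 → [5,16,15,14,11,8,7,6,18]
A[mid]=5<15: swap A[0],A[0]; lo=1,mid=1 → [5,16,15,14,11,8,7,6,18]
A[mid]=16>15: swap A[1],A[7]; hi=6 → [5,6,15,14,11,8,7,16,18]
A[mid]=6<15: swap A[1],A[1]; lo=2,mid=2 → [5,6,15,14,11,8,7,16,18]
A[mid]=15=15: mid=3
A[mid]=14<15: swap A[2],A[3]; lo=3,mid=4 → [5,6,14,15,11,8,7,16,18]
A[mid]=11<15: swap A[3],A[4]; lo=4,mid=5 → [5,6,14,11,15,8,7,16,18]
A[mid]=8<15: swap A[4],A[5]; lo=5,mid=6 → [5,6,14,11,8,15,7,16,18]
A[mid]=7<15: swap A[5],A[6]; lo=6,mid=7 → [5,6,14,11,8,7,15,16,18]
end: lo=6, hi=6; A = [5,6,14,11,8,7,15,16,18]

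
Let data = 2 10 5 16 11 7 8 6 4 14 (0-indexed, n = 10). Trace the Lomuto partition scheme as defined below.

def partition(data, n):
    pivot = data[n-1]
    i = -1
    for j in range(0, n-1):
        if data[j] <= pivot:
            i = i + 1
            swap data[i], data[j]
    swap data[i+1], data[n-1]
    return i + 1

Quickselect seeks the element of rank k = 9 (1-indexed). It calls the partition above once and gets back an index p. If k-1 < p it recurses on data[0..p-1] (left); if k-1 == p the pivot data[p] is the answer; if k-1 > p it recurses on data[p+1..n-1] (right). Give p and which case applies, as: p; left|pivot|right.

pivot = data[9] = 14; i = -1
j=0: data[0]=2 ≤ 14 → i=0, swap data[0],data[0] (no change) → 2 10 5 16 11 7 8 6 4 14
j=1: data[1]=10 ≤ 14 → i=1, swap data[1],data[1] (no change) → 2 10 5 16 11 7 8 6 4 14
j=2: data[2]=5 ≤ 14 → i=2, swap data[2],data[2] (no change) → 2 10 5 16 11 7 8 6 4 14
j=3: data[3]=16 > 14 → no swap
j=4: data[4]=11 ≤ 14 → i=3, swap data[3],data[4] → 2 10 5 11 16 7 8 6 4 14
j=5: data[5]=7 ≤ 14 → i=4, swap data[4],data[5] → 2 10 5 11 7 16 8 6 4 14
j=6: data[6]=8 ≤ 14 → i=5, swap data[5],data[6] → 2 10 5 11 7 8 16 6 4 14
j=7: data[7]=6 ≤ 14 → i=6, swap data[6],data[7] → 2 10 5 11 7 8 6 16 4 14
j=8: data[8]=4 ≤ 14 → i=7, swap data[7],data[8] → 2 10 5 11 7 8 6 4 16 14
final swap data[8],data[9] → 2 10 5 11 7 8 6 4 14 16; return 8
p = 8; k-1 = 8 == 8 ⇒ pivot

8; pivot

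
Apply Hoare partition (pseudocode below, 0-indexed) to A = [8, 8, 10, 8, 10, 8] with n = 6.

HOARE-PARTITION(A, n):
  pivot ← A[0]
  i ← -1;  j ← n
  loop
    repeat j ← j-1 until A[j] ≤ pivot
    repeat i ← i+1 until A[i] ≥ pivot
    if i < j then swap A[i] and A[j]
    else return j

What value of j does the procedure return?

1

pivot = A[0] = 8; i = -1, j = 6
j→5 (A[5]=8≤8), i→0 (A[0]=8≥8); i<j, swap → [8, 8, 10, 8, 10, 8]
j→3 (A[3]=8≤8), i→1 (A[1]=8≥8); i<j, swap → [8, 8, 10, 8, 10, 8]
j→1, i→2; i≥j, return j=1. A = [8, 8, 10, 8, 10, 8]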